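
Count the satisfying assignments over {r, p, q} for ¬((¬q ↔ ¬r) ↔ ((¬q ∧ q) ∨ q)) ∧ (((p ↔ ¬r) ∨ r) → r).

2

Initial set: {(¬((¬q ↔ ¬r) ↔ ((¬q ∧ q) ∨ q)) ∧ (((p ↔ ¬r) ∨ r) → r))}.
(¬((¬q ↔ ¬r) ↔ ((¬q ∧ q) ∨ q)) ∧ (((p ↔ ¬r) ∨ r) → r)): α-rule — add ¬((¬q ↔ ¬r) ↔ ((¬q ∧ q) ∨ q)), (((p ↔ ¬r) ∨ r) → r).
¬((¬q ↔ ¬r) ↔ ((¬q ∧ q) ∨ q)): β-rule — branch into (¬q ↔ ¬r), ¬((¬q ∧ q) ∨ q)  //  ¬(¬q ↔ ¬r), ((¬q ∧ q) ∨ q).
  branch 1 (add (¬q ↔ ¬r), ¬((¬q ∧ q) ∨ q)):
    ¬((¬q ∧ q) ∨ q): α-rule — add ¬(¬q ∧ q), ¬q.
    (((p ↔ ¬r) ∨ r) → r): β-rule — branch into ¬((p ↔ ¬r) ∨ r)  //  r.
      branch 1.1 (add ¬((p ↔ ¬r) ∨ r)):
        ¬((p ↔ ¬r) ∨ r): α-rule — add ¬(p ↔ ¬r), ¬r.
        (¬q ↔ ¬r): β-rule — branch into ¬q, ¬r  //  ¬¬q, ¬¬r.
          branch 1.1.1 (add ¬q, ¬r):
            ¬(¬q ∧ q): β-rule — branch into ¬¬q  //  ¬q.
              branch 1.1.1.1 (add ¬¬q):
                × closes — contains both q and ¬q.
              branch 1.1.1.2 (add ¬q):
                ¬(p ↔ ¬r): β-rule — branch into p, ¬¬r  //  ¬p, ¬r.
                  branch 1.1.1.2.1 (add p, ¬¬r):
                    × closes — contains both r and ¬r.
                  branch 1.1.1.2.2 (add ¬p, ¬r):
                    ○ open, literals {p=F, q=F, r=F}.
          branch 1.1.2 (add ¬¬q, ¬¬r):
            × closes — contains both q and ¬q.
      branch 1.2 (add r):
        (¬q ↔ ¬r): β-rule — branch into ¬q, ¬r  //  ¬¬q, ¬¬r.
          branch 1.2.1 (add ¬q, ¬r):
            × closes — contains both r and ¬r.
          branch 1.2.2 (add ¬¬q, ¬¬r):
            × closes — contains both q and ¬q.
  branch 2 (add ¬(¬q ↔ ¬r), ((¬q ∧ q) ∨ q)):
    (((p ↔ ¬r) ∨ r) → r): β-rule — branch into ¬((p ↔ ¬r) ∨ r)  //  r.
      branch 2.1 (add ¬((p ↔ ¬r) ∨ r)):
        ¬((p ↔ ¬r) ∨ r): α-rule — add ¬(p ↔ ¬r), ¬r.
        ¬(¬q ↔ ¬r): β-rule — branch into ¬q, ¬¬r  //  ¬¬q, ¬r.
          branch 2.1.1 (add ¬q, ¬¬r):
            × closes — contains both r and ¬r.
          branch 2.1.2 (add ¬¬q, ¬r):
            ((¬q ∧ q) ∨ q): β-rule — branch into (¬q ∧ q)  //  q.
              branch 2.1.2.1 (add (¬q ∧ q)):
                (¬q ∧ q): α-rule — add ¬q, q.
                × closes — contains both q and ¬q.
              branch 2.1.2.2 (add q):
                ¬(p ↔ ¬r): β-rule — branch into p, ¬¬r  //  ¬p, ¬r.
                  branch 2.1.2.2.1 (add p, ¬¬r):
                    × closes — contains both r and ¬r.
                  branch 2.1.2.2.2 (add ¬p, ¬r):
                    ○ open, literals {p=F, q=T, r=F}.
      branch 2.2 (add r):
        ¬(¬q ↔ ¬r): β-rule — branch into ¬q, ¬¬r  //  ¬¬q, ¬r.
          branch 2.2.1 (add ¬q, ¬¬r):
            ((¬q ∧ q) ∨ q): β-rule — branch into (¬q ∧ q)  //  q.
              branch 2.2.1.1 (add (¬q ∧ q)):
                (¬q ∧ q): α-rule — add ¬q, q.
                × closes — contains both q and ¬q.
              branch 2.2.1.2 (add q):
                × closes — contains both q and ¬q.
          branch 2.2.2 (add ¬¬q, ¬r):
            × closes — contains both r and ¬r.
11 branches closed, 2 open.
Each open branch fixes some atoms; the unmentioned ones are free. Counting distinct full assignments: branch {p=F, q=F, r=F} (none free) contributes 1 new; branch {p=F, q=T, r=F} (none free) contributes 1 new. Total: 2.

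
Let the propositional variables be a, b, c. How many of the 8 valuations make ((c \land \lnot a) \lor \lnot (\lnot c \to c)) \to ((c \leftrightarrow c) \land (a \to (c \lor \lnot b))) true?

7

Initial set: {(((c \land \lnot a) \lor \lnot (\lnot c \to c)) \to ((c \leftrightarrow c) \land (a \to (c \lor \lnot b))))}.
(((c \land \lnot a) \lor \lnot (\lnot c \to c)) \to ((c \leftrightarrow c) \land (a \to (c \lor \lnot b)))): β-rule — branch into \lnot ((c \land \lnot a) \lor \lnot (\lnot c \to c))  //  ((c \leftrightarrow c) \land (a \to (c \lor \lnot b))).
  branch 1 (add \lnot ((c \land \lnot a) \lor \lnot (\lnot c \to c))):
    \lnot ((c \land \lnot a) \lor \lnot (\lnot c \to c)): α-rule — add \lnot (c \land \lnot a), \lnot \lnot (\lnot c \to c).
    \lnot (c \land \lnot a): β-rule — branch into \lnot c  //  \lnot \lnot a.
      branch 1.1 (add \lnot c):
        \lnot \lnot (\lnot c \to c): β-rule — branch into \lnot \lnot c  //  c.
          branch 1.1.1 (add \lnot \lnot c):
            × closes — contains both c and \lnot c.
          branch 1.1.2 (add c):
            × closes — contains both c and \lnot c.
      branch 1.2 (add \lnot \lnot a):
        \lnot \lnot (\lnot c \to c): β-rule — branch into \lnot \lnot c  //  c.
          branch 1.2.1 (add \lnot \lnot c):
            ○ open, literals {a=true, c=true}.
          branch 1.2.2 (add c):
            ○ open, literals {a=true, c=true}.
  branch 2 (add ((c \leftrightarrow c) \land (a \to (c \lor \lnot b)))):
    ((c \leftrightarrow c) \land (a \to (c \lor \lnot b))): α-rule — add (c \leftrightarrow c), (a \to (c \lor \lnot b)).
    (c \leftrightarrow c): β-rule — branch into c, c  //  \lnot c, \lnot c.
      branch 2.1 (add c, c):
        (a \to (c \lor \lnot b)): β-rule — branch into \lnot a  //  (c \lor \lnot b).
          branch 2.1.1 (add \lnot a):
            ○ open, literals {a=false, c=true}.
          branch 2.1.2 (add (c \lor \lnot b)):
            (c \lor \lnot b): β-rule — branch into c  //  \lnot b.
              branch 2.1.2.1 (add c):
                ○ open, literals {c=true}.
              branch 2.1.2.2 (add \lnot b):
                ○ open, literals {b=false, c=true}.
      branch 2.2 (add \lnot c, \lnot c):
        (a \to (c \lor \lnot b)): β-rule — branch into \lnot a  //  (c \lor \lnot b).
          branch 2.2.1 (add \lnot a):
            ○ open, literals {a=false, c=false}.
          branch 2.2.2 (add (c \lor \lnot b)):
            (c \lor \lnot b): β-rule — branch into c  //  \lnot b.
              branch 2.2.2.1 (add c):
                × closes — contains both c and \lnot c.
              branch 2.2.2.2 (add \lnot b):
                ○ open, literals {b=false, c=false}.
3 branches closed, 7 open.
Each open branch fixes some atoms; the unmentioned ones are free. Counting distinct full assignments: branch {a=true, c=true} (b) contributes 2 new; branch {a=true, c=true} (b) contributes 0 new; branch {a=false, c=true} (b) contributes 2 new; branch {c=true} (a, b) contributes 0 new; branch {b=false, c=true} (a) contributes 0 new; branch {a=false, c=false} (b) contributes 2 new; branch {b=false, c=false} (a) contributes 1 new. Total: 7.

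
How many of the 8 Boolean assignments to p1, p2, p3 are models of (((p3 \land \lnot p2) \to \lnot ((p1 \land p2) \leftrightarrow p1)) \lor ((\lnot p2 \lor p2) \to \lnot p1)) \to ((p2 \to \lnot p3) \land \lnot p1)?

3

Initial set: {((((p3 \land \lnot p2) \to \lnot ((p1 \land p2) \leftrightarrow p1)) \lor ((\lnot p2 \lor p2) \to \lnot p1)) \to ((p2 \to \lnot p3) \land \lnot p1))}.
((((p3 \land \lnot p2) \to \lnot ((p1 \land p2) \leftrightarrow p1)) \lor ((\lnot p2 \lor p2) \to \lnot p1)) \to ((p2 \to \lnot p3) \land \lnot p1)): β-rule — branch into \lnot (((p3 \land \lnot p2) \to \lnot ((p1 \land p2) \leftrightarrow p1)) \lor ((\lnot p2 \lor p2) \to \lnot p1))  //  ((p2 \to \lnot p3) \land \lnot p1).
  branch 1 (add \lnot (((p3 \land \lnot p2) \to \lnot ((p1 \land p2) \leftrightarrow p1)) \lor ((\lnot p2 \lor p2) \to \lnot p1))):
    \lnot (((p3 \land \lnot p2) \to \lnot ((p1 \land p2) \leftrightarrow p1)) \lor ((\lnot p2 \lor p2) \to \lnot p1)): α-rule — add \lnot ((p3 \land \lnot p2) \to \lnot ((p1 \land p2) \leftrightarrow p1)), \lnot ((\lnot p2 \lor p2) \to \lnot p1).
    \lnot ((p3 \land \lnot p2) \to \lnot ((p1 \land p2) \leftrightarrow p1)): α-rule — add (p3 \land \lnot p2), \lnot \lnot ((p1 \land p2) \leftrightarrow p1).
    \lnot ((\lnot p2 \lor p2) \to \lnot p1): α-rule — add (\lnot p2 \lor p2), \lnot \lnot p1.
    (p3 \land \lnot p2): α-rule — add p3, \lnot p2.
    \lnot \lnot ((p1 \land p2) \leftrightarrow p1): β-rule — branch into (p1 \land p2), p1  //  \lnot (p1 \land p2), \lnot p1.
      branch 1.1 (add (p1 \land p2), p1):
        (p1 \land p2): α-rule — add p1, p2.
        × closes — contains both p2 and \lnot p2.
      branch 1.2 (add \lnot (p1 \land p2), \lnot p1):
        × closes — contains both p1 and \lnot p1.
  branch 2 (add ((p2 \to \lnot p3) \land \lnot p1)):
    ((p2 \to \lnot p3) \land \lnot p1): α-rule — add (p2 \to \lnot p3), \lnot p1.
    (p2 \to \lnot p3): β-rule — branch into \lnot p2  //  \lnot p3.
      branch 2.1 (add \lnot p2):
        ○ open, literals {p1=false, p2=false}.
      branch 2.2 (add \lnot p3):
        ○ open, literals {p1=false, p3=false}.
2 branches closed, 2 open.
Each open branch fixes some atoms; the unmentioned ones are free. Counting distinct full assignments: branch {p1=false, p2=false} (p3) contributes 2 new; branch {p1=false, p3=false} (p2) contributes 1 new. Total: 3.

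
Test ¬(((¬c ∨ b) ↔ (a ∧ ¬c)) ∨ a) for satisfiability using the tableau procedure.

Satisfiable

Initial set: {¬(((¬c ∨ b) ↔ (a ∧ ¬c)) ∨ a)}.
¬(((¬c ∨ b) ↔ (a ∧ ¬c)) ∨ a): α-rule — add ¬((¬c ∨ b) ↔ (a ∧ ¬c)), ¬a.
¬((¬c ∨ b) ↔ (a ∧ ¬c)): β-rule — branch into (¬c ∨ b), ¬(a ∧ ¬c)  //  ¬(¬c ∨ b), (a ∧ ¬c).
  branch 1 (add (¬c ∨ b), ¬(a ∧ ¬c)):
    (¬c ∨ b): β-rule — branch into ¬c  //  b.
      branch 1.1 (add ¬c):
        ¬(a ∧ ¬c): β-rule — branch into ¬a  //  ¬¬c.
          branch 1.1.1 (add ¬a):
            ○ open, literals {a=0, c=0}.
          branch 1.1.2 (add ¬¬c):
            × closes — contains both c and ¬c.
      branch 1.2 (add b):
        ¬(a ∧ ¬c): β-rule — branch into ¬a  //  ¬¬c.
          branch 1.2.1 (add ¬a):
            ○ open, literals {a=0, b=1}.
          branch 1.2.2 (add ¬¬c):
            ○ open, literals {a=0, b=1, c=1}.
  branch 2 (add ¬(¬c ∨ b), (a ∧ ¬c)):
    ¬(¬c ∨ b): α-rule — add ¬¬c, ¬b.
    (a ∧ ¬c): α-rule — add a, ¬c.
    × closes — contains both a and ¬a.
2 branches closed, 3 open.
An open branch gives a satisfying assignment: a=0, c=0.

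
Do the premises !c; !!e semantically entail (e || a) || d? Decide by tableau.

Initial set: {T !c; T !!e; F ((e || a) || d)}.
T !!e: drop double negation, giving T e.
F ((e || a) || d): α-rule — add F (e || a), F d.
F (e || a): α-rule — add F e, F a.
× closes — contains both e and !e.
All 1 branch closes.
Every branch closed, so the premises entail the conclusion.

Yes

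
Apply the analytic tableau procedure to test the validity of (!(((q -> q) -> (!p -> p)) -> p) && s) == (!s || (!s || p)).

Not valid

Assume the negation and expand:
Initial set: {F ((!(((q -> q) -> (!p -> p)) -> p) && s) == (!s || (!s || p)))}.
F ((!(((q -> q) -> (!p -> p)) -> p) && s) == (!s || (!s || p))): β-rule — branch into T (!(((q -> q) -> (!p -> p)) -> p) && s), F (!s || (!s || p))  //  F (!(((q -> q) -> (!p -> p)) -> p) && s), T (!s || (!s || p)).
  branch 1 (add T (!(((q -> q) -> (!p -> p)) -> p) && s), F (!s || (!s || p))):
    T (!(((q -> q) -> (!p -> p)) -> p) && s): α-rule — add T !(((q -> q) -> (!p -> p)) -> p), T s.
    F (!s || (!s || p)): α-rule — add F !s, F (!s || p).
    T !(((q -> q) -> (!p -> p)) -> p): α-rule — add T ((q -> q) -> (!p -> p)), F p.
    F (!s || p): α-rule — add F !s, F p.
    T ((q -> q) -> (!p -> p)): β-rule — branch into F (q -> q)  //  T (!p -> p).
      branch 1.1 (add F (q -> q)):
        F (q -> q): α-rule — add T q, F q.
        × closes — contains both q and !q.
      branch 1.2 (add T (!p -> p)):
        T (!p -> p): β-rule — branch into F !p  //  T p.
          branch 1.2.1 (add F !p):
            × closes — contains both p and !p.
          branch 1.2.2 (add T p):
            × closes — contains both p and !p.
  branch 2 (add F (!(((q -> q) -> (!p -> p)) -> p) && s), T (!s || (!s || p))):
    F (!(((q -> q) -> (!p -> p)) -> p) && s): β-rule — branch into F !(((q -> q) -> (!p -> p)) -> p)  //  F s.
      branch 2.1 (add F !(((q -> q) -> (!p -> p)) -> p)):
        T (!s || (!s || p)): β-rule — branch into T !s  //  T (!s || p).
          branch 2.1.1 (add T !s):
            F !(((q -> q) -> (!p -> p)) -> p): β-rule — branch into F ((q -> q) -> (!p -> p))  //  T p.
              branch 2.1.1.1 (add F ((q -> q) -> (!p -> p))):
                F ((q -> q) -> (!p -> p)): α-rule — add T (q -> q), F (!p -> p).
                F (!p -> p): α-rule — add T !p, F p.
                T (q -> q): β-rule — branch into F q  //  T q.
                  branch 2.1.1.1.1 (add F q):
                    ○ open, literals {p=0, q=0, s=0}.
                  branch 2.1.1.1.2 (add T q):
                    ○ open, literals {p=0, q=1, s=0}.
              branch 2.1.1.2 (add T p):
                ○ open, literals {p=1, s=0}.
          branch 2.1.2 (add T (!s || p)):
            F !(((q -> q) -> (!p -> p)) -> p): β-rule — branch into F ((q -> q) -> (!p -> p))  //  T p.
              branch 2.1.2.1 (add F ((q -> q) -> (!p -> p))):
                F ((q -> q) -> (!p -> p)): α-rule — add T (q -> q), F (!p -> p).
                F (!p -> p): α-rule — add T !p, F p.
                T (!s || p): β-rule — branch into T !s  //  T p.
                  branch 2.1.2.1.1 (add T !s):
                    T (q -> q): β-rule — branch into F q  //  T q.
                      branch 2.1.2.1.1.1 (add F q):
                        ○ open, literals {p=0, q=0, s=0}.
                      branch 2.1.2.1.1.2 (add T q):
                        ○ open, literals {p=0, q=1, s=0}.
                  branch 2.1.2.1.2 (add T p):
                    × closes — contains both p and !p.
              branch 2.1.2.2 (add T p):
                T (!s || p): β-rule — branch into T !s  //  T p.
                  branch 2.1.2.2.1 (add T !s):
                    ○ open, literals {p=1, s=0}.
                  branch 2.1.2.2.2 (add T p):
                    ○ open, literals {p=1}.
      branch 2.2 (add F s):
        T (!s || (!s || p)): β-rule — branch into T !s  //  T (!s || p).
          branch 2.2.1 (add T !s):
            ○ open, literals {s=0}.
          branch 2.2.2 (add T (!s || p)):
            T (!s || p): β-rule — branch into T !s  //  T p.
              branch 2.2.2.1 (add T !s):
                ○ open, literals {s=0}.
              branch 2.2.2.2 (add T p):
                ○ open, literals {p=1, s=0}.
4 branches closed, 10 open.
An open branch gives a countermodel: p=0, q=0, s=0 (unmentioned atoms arbitrary); under it the original formula is false.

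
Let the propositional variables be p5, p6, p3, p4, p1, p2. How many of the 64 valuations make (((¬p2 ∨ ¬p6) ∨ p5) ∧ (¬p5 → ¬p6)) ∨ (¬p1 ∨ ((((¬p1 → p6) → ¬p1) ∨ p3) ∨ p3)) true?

Initial set: {T ((((¬p2 ∨ ¬p6) ∨ p5) ∧ (¬p5 → ¬p6)) ∨ (¬p1 ∨ ((((¬p1 → p6) → ¬p1) ∨ p3) ∨ p3)))}.
T ((((¬p2 ∨ ¬p6) ∨ p5) ∧ (¬p5 → ¬p6)) ∨ (¬p1 ∨ ((((¬p1 → p6) → ¬p1) ∨ p3) ∨ p3))): β-rule — branch into T (((¬p2 ∨ ¬p6) ∨ p5) ∧ (¬p5 → ¬p6))  //  T (¬p1 ∨ ((((¬p1 → p6) → ¬p1) ∨ p3) ∨ p3)).
  branch 1 (add T (((¬p2 ∨ ¬p6) ∨ p5) ∧ (¬p5 → ¬p6))):
    T (((¬p2 ∨ ¬p6) ∨ p5) ∧ (¬p5 → ¬p6)): α-rule — add T ((¬p2 ∨ ¬p6) ∨ p5), T (¬p5 → ¬p6).
    T ((¬p2 ∨ ¬p6) ∨ p5): β-rule — branch into T (¬p2 ∨ ¬p6)  //  T p5.
      branch 1.1 (add T (¬p2 ∨ ¬p6)):
        T (¬p5 → ¬p6): β-rule — branch into F ¬p5  //  T ¬p6.
          branch 1.1.1 (add F ¬p5):
            T (¬p2 ∨ ¬p6): β-rule — branch into T ¬p2  //  T ¬p6.
              branch 1.1.1.1 (add T ¬p2):
                ○ open, literals {p2=false, p5=true}.
              branch 1.1.1.2 (add T ¬p6):
                ○ open, literals {p5=true, p6=false}.
          branch 1.1.2 (add T ¬p6):
            T (¬p2 ∨ ¬p6): β-rule — branch into T ¬p2  //  T ¬p6.
              branch 1.1.2.1 (add T ¬p2):
                ○ open, literals {p2=false, p6=false}.
              branch 1.1.2.2 (add T ¬p6):
                ○ open, literals {p6=false}.
      branch 1.2 (add T p5):
        T (¬p5 → ¬p6): β-rule — branch into F ¬p5  //  T ¬p6.
          branch 1.2.1 (add F ¬p5):
            ○ open, literals {p5=true}.
          branch 1.2.2 (add T ¬p6):
            ○ open, literals {p5=true, p6=false}.
  branch 2 (add T (¬p1 ∨ ((((¬p1 → p6) → ¬p1) ∨ p3) ∨ p3))):
    T (¬p1 ∨ ((((¬p1 → p6) → ¬p1) ∨ p3) ∨ p3)): β-rule — branch into T ¬p1  //  T ((((¬p1 → p6) → ¬p1) ∨ p3) ∨ p3).
      branch 2.1 (add T ¬p1):
        ○ open, literals {p1=false}.
      branch 2.2 (add T ((((¬p1 → p6) → ¬p1) ∨ p3) ∨ p3)):
        T ((((¬p1 → p6) → ¬p1) ∨ p3) ∨ p3): β-rule — branch into T (((¬p1 → p6) → ¬p1) ∨ p3)  //  T p3.
          branch 2.2.1 (add T (((¬p1 → p6) → ¬p1) ∨ p3)):
            T (((¬p1 → p6) → ¬p1) ∨ p3): β-rule — branch into T ((¬p1 → p6) → ¬p1)  //  T p3.
              branch 2.2.1.1 (add T ((¬p1 → p6) → ¬p1)):
                T ((¬p1 → p6) → ¬p1): β-rule — branch into F (¬p1 → p6)  //  T ¬p1.
                  branch 2.2.1.1.1 (add F (¬p1 → p6)):
                    F (¬p1 → p6): α-rule — add T ¬p1, F p6.
                    ○ open, literals {p1=false, p6=false}.
                  branch 2.2.1.1.2 (add T ¬p1):
                    ○ open, literals {p1=false}.
              branch 2.2.1.2 (add T p3):
                ○ open, literals {p3=true}.
          branch 2.2.2 (add T p3):
            ○ open, literals {p3=true}.
0 branches closed, 11 open.
Each open branch fixes some atoms; the unmentioned ones are free. Counting distinct full assignments: branch {p2=false, p5=true} (p6, p3, p4, p1) contributes 16 new; branch {p5=true, p6=false} (p3, p4, p1, p2) contributes 8 new; branch {p2=false, p6=false} (p5, p3, p4, p1) contributes 8 new; branch {p6=false} (p5, p3, p4, p1, p2) contributes 8 new; branch {p5=true} (p6, p3, p4, p1, p2) contributes 8 new; branch {p5=true, p6=false} (p3, p4, p1, p2) contributes 0 new; branch {p1=false} (p5, p6, p3, p4, p2) contributes 8 new; branch {p1=false, p6=false} (p5, p3, p4, p2) contributes 0 new; branch {p1=false} (p5, p6, p3, p4, p2) contributes 0 new; branch {p3=true} (p5, p6, p4, p1, p2) contributes 4 new; branch {p3=true} (p5, p6, p4, p1, p2) contributes 0 new. Total: 60.

60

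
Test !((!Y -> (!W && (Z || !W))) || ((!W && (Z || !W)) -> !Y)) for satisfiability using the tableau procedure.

Initial set: {!((!Y -> (!W && (Z || !W))) || ((!W && (Z || !W)) -> !Y))}.
!((!Y -> (!W && (Z || !W))) || ((!W && (Z || !W)) -> !Y)): α-rule — add !(!Y -> (!W && (Z || !W))), !((!W && (Z || !W)) -> !Y).
!(!Y -> (!W && (Z || !W))): α-rule — add !Y, !(!W && (Z || !W)).
!((!W && (Z || !W)) -> !Y): α-rule — add (!W && (Z || !W)), !!Y.
× closes — contains both Y and !Y.
All 1 branch closes.
Every branch closed; the formula is unsatisfiable.

Unsatisfiable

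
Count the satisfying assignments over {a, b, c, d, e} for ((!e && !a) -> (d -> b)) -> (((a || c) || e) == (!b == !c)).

18

Initial set: {T (((!e && !a) -> (d -> b)) -> (((a || c) || e) == (!b == !c)))}.
T (((!e && !a) -> (d -> b)) -> (((a || c) || e) == (!b == !c))): β-rule — branch into F ((!e && !a) -> (d -> b))  //  T (((a || c) || e) == (!b == !c)).
  branch 1 (add F ((!e && !a) -> (d -> b))):
    F ((!e && !a) -> (d -> b)): α-rule — add T (!e && !a), F (d -> b).
    T (!e && !a): α-rule — add T !e, T !a.
    F (d -> b): α-rule — add T d, F b.
    ○ open, literals {a=false, b=false, d=true, e=false}.
  branch 2 (add T (((a || c) || e) == (!b == !c))):
    T (((a || c) || e) == (!b == !c)): β-rule — branch into T ((a || c) || e), T (!b == !c)  //  F ((a || c) || e), F (!b == !c).
      branch 2.1 (add T ((a || c) || e), T (!b == !c)):
        T ((a || c) || e): β-rule — branch into T (a || c)  //  T e.
          branch 2.1.1 (add T (a || c)):
            T (!b == !c): β-rule — branch into T !b, T !c  //  F !b, F !c.
              branch 2.1.1.1 (add T !b, T !c):
                T (a || c): β-rule — branch into T a  //  T c.
                  branch 2.1.1.1.1 (add T a):
                    ○ open, literals {a=true, b=false, c=false}.
                  branch 2.1.1.1.2 (add T c):
                    × closes — contains both c and !c.
              branch 2.1.1.2 (add F !b, F !c):
                T (a || c): β-rule — branch into T a  //  T c.
                  branch 2.1.1.2.1 (add T a):
                    ○ open, literals {a=true, b=true, c=true}.
                  branch 2.1.1.2.2 (add T c):
                    ○ open, literals {b=true, c=true}.
          branch 2.1.2 (add T e):
            T (!b == !c): β-rule — branch into T !b, T !c  //  F !b, F !c.
              branch 2.1.2.1 (add T !b, T !c):
                ○ open, literals {b=false, c=false, e=true}.
              branch 2.1.2.2 (add F !b, F !c):
                ○ open, literals {b=true, c=true, e=true}.
      branch 2.2 (add F ((a || c) || e), F (!b == !c)):
        F ((a || c) || e): α-rule — add F (a || c), F e.
        F (a || c): α-rule — add F a, F c.
        F (!b == !c): β-rule — branch into T !b, F !c  //  F !b, T !c.
          branch 2.2.1 (add T !b, F !c):
            × closes — contains both c and !c.
          branch 2.2.2 (add F !b, T !c):
            ○ open, literals {a=false, b=true, c=false, e=false}.
2 branches closed, 7 open.
Each open branch fixes some atoms; the unmentioned ones are free. Counting distinct full assignments: branch {a=false, b=false, d=true, e=false} (c) contributes 2 new; branch {a=true, b=false, c=false} (d, e) contributes 4 new; branch {a=true, b=true, c=true} (d, e) contributes 4 new; branch {b=true, c=true} (a, d, e) contributes 4 new; branch {b=false, c=false, e=true} (a, d) contributes 2 new; branch {b=true, c=true, e=true} (a, d) contributes 0 new; branch {a=false, b=true, c=false, e=false} (d) contributes 2 new. Total: 18.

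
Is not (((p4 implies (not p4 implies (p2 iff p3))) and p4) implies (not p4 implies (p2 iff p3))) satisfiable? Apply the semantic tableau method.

Initial set: {not (((p4 implies (not p4 implies (p2 iff p3))) and p4) implies (not p4 implies (p2 iff p3)))}.
not (((p4 implies (not p4 implies (p2 iff p3))) and p4) implies (not p4 implies (p2 iff p3))): α-rule — add ((p4 implies (not p4 implies (p2 iff p3))) and p4), not (not p4 implies (p2 iff p3)).
((p4 implies (not p4 implies (p2 iff p3))) and p4): α-rule — add (p4 implies (not p4 implies (p2 iff p3))), p4.
not (not p4 implies (p2 iff p3)): α-rule — add not p4, not (p2 iff p3).
× closes — contains both p4 and not p4.
All 1 branch closes.
Every branch closed; the formula is unsatisfiable.

Unsatisfiable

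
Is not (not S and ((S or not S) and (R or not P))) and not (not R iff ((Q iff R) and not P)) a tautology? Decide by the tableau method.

Assume the negation and expand:
Initial set: {F (not (not S and ((S or not S) and (R or not P))) and not (not R iff ((Q iff R) and not P)))}.
F (not (not S and ((S or not S) and (R or not P))) and not (not R iff ((Q iff R) and not P))): β-rule — branch into F not (not S and ((S or not S) and (R or not P)))  //  F not (not R iff ((Q iff R) and not P)).
  branch 1 (add F not (not S and ((S or not S) and (R or not P)))):
    F not (not S and ((S or not S) and (R or not P))): α-rule — add T not S, T ((S or not S) and (R or not P)).
    T ((S or not S) and (R or not P)): α-rule — add T (S or not S), T (R or not P).
    T (S or not S): β-rule — branch into T S  //  T not S.
      branch 1.1 (add T S):
        × closes — contains both S and not S.
      branch 1.2 (add T not S):
        T (R or not P): β-rule — branch into T R  //  T not P.
          branch 1.2.1 (add T R):
            ○ open, literals {R=T, S=F}.
          branch 1.2.2 (add T not P):
            ○ open, literals {P=F, S=F}.
  branch 2 (add F not (not R iff ((Q iff R) and not P))):
    F not (not R iff ((Q iff R) and not P)): β-rule — branch into T not R, T ((Q iff R) and not P)  //  F not R, F ((Q iff R) and not P).
      branch 2.1 (add T not R, T ((Q iff R) and not P)):
        T ((Q iff R) and not P): α-rule — add T (Q iff R), T not P.
        T (Q iff R): β-rule — branch into T Q, T R  //  F Q, F R.
          branch 2.1.1 (add T Q, T R):
            × closes — contains both R and not R.
          branch 2.1.2 (add F Q, F R):
            ○ open, literals {P=F, Q=F, R=F}.
      branch 2.2 (add F not R, F ((Q iff R) and not P)):
        F ((Q iff R) and not P): β-rule — branch into F (Q iff R)  //  F not P.
          branch 2.2.1 (add F (Q iff R)):
            F (Q iff R): β-rule — branch into T Q, F R  //  F Q, T R.
              branch 2.2.1.1 (add T Q, F R):
                × closes — contains both R and not R.
              branch 2.2.1.2 (add F Q, T R):
                ○ open, literals {Q=F, R=T}.
          branch 2.2.2 (add F not P):
            ○ open, literals {P=T, R=T}.
3 branches closed, 5 open.
An open branch gives a countermodel: R=T, S=F (unmentioned atoms arbitrary); under it the original formula is false.

Not valid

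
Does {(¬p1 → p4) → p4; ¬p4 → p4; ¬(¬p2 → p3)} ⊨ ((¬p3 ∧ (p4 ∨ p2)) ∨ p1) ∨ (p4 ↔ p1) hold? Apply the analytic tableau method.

Initial set: {((¬p1 → p4) → p4); (¬p4 → p4); ¬(¬p2 → p3); ¬(((¬p3 ∧ (p4 ∨ p2)) ∨ p1) ∨ (p4 ↔ p1))}.
¬(¬p2 → p3): α-rule — add ¬p2, ¬p3.
¬(((¬p3 ∧ (p4 ∨ p2)) ∨ p1) ∨ (p4 ↔ p1)): α-rule — add ¬((¬p3 ∧ (p4 ∨ p2)) ∨ p1), ¬(p4 ↔ p1).
¬((¬p3 ∧ (p4 ∨ p2)) ∨ p1): α-rule — add ¬(¬p3 ∧ (p4 ∨ p2)), ¬p1.
((¬p1 → p4) → p4): β-rule — branch into ¬(¬p1 → p4)  //  p4.
  branch 1 (add ¬(¬p1 → p4)):
    ¬(¬p1 → p4): α-rule — add ¬p1, ¬p4.
    (¬p4 → p4): β-rule — branch into ¬¬p4  //  p4.
      branch 1.1 (add ¬¬p4):
        × closes — contains both p4 and ¬p4.
      branch 1.2 (add p4):
        × closes — contains both p4 and ¬p4.
  branch 2 (add p4):
    (¬p4 → p4): β-rule — branch into ¬¬p4  //  p4.
      branch 2.1 (add ¬¬p4):
        ¬(p4 ↔ p1): β-rule — branch into p4, ¬p1  //  ¬p4, p1.
          branch 2.1.1 (add p4, ¬p1):
            ¬(¬p3 ∧ (p4 ∨ p2)): β-rule — branch into ¬¬p3  //  ¬(p4 ∨ p2).
              branch 2.1.1.1 (add ¬¬p3):
                × closes — contains both p3 and ¬p3.
              branch 2.1.1.2 (add ¬(p4 ∨ p2)):
                ¬(p4 ∨ p2): α-rule — add ¬p4, ¬p2.
                × closes — contains both p4 and ¬p4.
          branch 2.1.2 (add ¬p4, p1):
            × closes — contains both p4 and ¬p4.
      branch 2.2 (add p4):
        ¬(p4 ↔ p1): β-rule — branch into p4, ¬p1  //  ¬p4, p1.
          branch 2.2.1 (add p4, ¬p1):
            ¬(¬p3 ∧ (p4 ∨ p2)): β-rule — branch into ¬¬p3  //  ¬(p4 ∨ p2).
              branch 2.2.1.1 (add ¬¬p3):
                × closes — contains both p3 and ¬p3.
              branch 2.2.1.2 (add ¬(p4 ∨ p2)):
                ¬(p4 ∨ p2): α-rule — add ¬p4, ¬p2.
                × closes — contains both p4 and ¬p4.
          branch 2.2.2 (add ¬p4, p1):
            × closes — contains both p4 and ¬p4.
All 8 branches close.
Every branch closed, so the premises entail the conclusion.

Yes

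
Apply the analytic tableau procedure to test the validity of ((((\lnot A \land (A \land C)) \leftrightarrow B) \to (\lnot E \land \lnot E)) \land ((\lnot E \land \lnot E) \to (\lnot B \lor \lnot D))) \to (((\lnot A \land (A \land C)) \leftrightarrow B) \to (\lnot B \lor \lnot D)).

Assume the negation and expand:
Initial set: {F (((((\lnot A \land (A \land C)) \leftrightarrow B) \to (\lnot E \land \lnot E)) \land ((\lnot E \land \lnot E) \to (\lnot B \lor \lnot D))) \to (((\lnot A \land (A \land C)) \leftrightarrow B) \to (\lnot B \lor \lnot D)))}.
F (((((\lnot A \land (A \land C)) \leftrightarrow B) \to (\lnot E \land \lnot E)) \land ((\lnot E \land \lnot E) \to (\lnot B \lor \lnot D))) \to (((\lnot A \land (A \land C)) \leftrightarrow B) \to (\lnot B \lor \lnot D))): α-rule — add T ((((\lnot A \land (A \land C)) \leftrightarrow B) \to (\lnot E \land \lnot E)) \land ((\lnot E \land \lnot E) \to (\lnot B \lor \lnot D))), F (((\lnot A \land (A \land C)) \leftrightarrow B) \to (\lnot B \lor \lnot D)).
T ((((\lnot A \land (A \land C)) \leftrightarrow B) \to (\lnot E \land \lnot E)) \land ((\lnot E \land \lnot E) \to (\lnot B \lor \lnot D))): α-rule — add T (((\lnot A \land (A \land C)) \leftrightarrow B) \to (\lnot E \land \lnot E)), T ((\lnot E \land \lnot E) \to (\lnot B \lor \lnot D)).
F (((\lnot A \land (A \land C)) \leftrightarrow B) \to (\lnot B \lor \lnot D)): α-rule — add T ((\lnot A \land (A \land C)) \leftrightarrow B), F (\lnot B \lor \lnot D).
F (\lnot B \lor \lnot D): α-rule — add F \lnot B, F \lnot D.
T (((\lnot A \land (A \land C)) \leftrightarrow B) \to (\lnot E \land \lnot E)): β-rule — branch into F ((\lnot A \land (A \land C)) \leftrightarrow B)  //  T (\lnot E \land \lnot E).
  branch 1 (add F ((\lnot A \land (A \land C)) \leftrightarrow B)):
    T ((\lnot E \land \lnot E) \to (\lnot B \lor \lnot D)): β-rule — branch into F (\lnot E \land \lnot E)  //  T (\lnot B \lor \lnot D).
      branch 1.1 (add F (\lnot E \land \lnot E)):
        T ((\lnot A \land (A \land C)) \leftrightarrow B): β-rule — branch into T (\lnot A \land (A \land C)), T B  //  F (\lnot A \land (A \land C)), F B.
          branch 1.1.1 (add T (\lnot A \land (A \land C)), T B):
            T (\lnot A \land (A \land C)): α-rule — add T \lnot A, T (A \land C).
            T (A \land C): α-rule — add T A, T C.
            × closes — contains both A and \lnot A.
          branch 1.1.2 (add F (\lnot A \land (A \land C)), F B):
            × closes — contains both B and \lnot B.
      branch 1.2 (add T (\lnot B \lor \lnot D)):
        T ((\lnot A \land (A \land C)) \leftrightarrow B): β-rule — branch into T (\lnot A \land (A \land C)), T B  //  F (\lnot A \land (A \land C)), F B.
          branch 1.2.1 (add T (\lnot A \land (A \land C)), T B):
            T (\lnot A \land (A \land C)): α-rule — add T \lnot A, T (A \land C).
            T (A \land C): α-rule — add T A, T C.
            × closes — contains both A and \lnot A.
          branch 1.2.2 (add F (\lnot A \land (A \land C)), F B):
            × closes — contains both B and \lnot B.
  branch 2 (add T (\lnot E \land \lnot E)):
    T (\lnot E \land \lnot E): α-rule — add T \lnot E, T \lnot E.
    T ((\lnot E \land \lnot E) \to (\lnot B \lor \lnot D)): β-rule — branch into F (\lnot E \land \lnot E)  //  T (\lnot B \lor \lnot D).
      branch 2.1 (add F (\lnot E \land \lnot E)):
        T ((\lnot A \land (A \land C)) \leftrightarrow B): β-rule — branch into T (\lnot A \land (A \land C)), T B  //  F (\lnot A \land (A \land C)), F B.
          branch 2.1.1 (add T (\lnot A \land (A \land C)), T B):
            T (\lnot A \land (A \land C)): α-rule — add T \lnot A, T (A \land C).
            T (A \land C): α-rule — add T A, T C.
            × closes — contains both A and \lnot A.
          branch 2.1.2 (add F (\lnot A \land (A \land C)), F B):
            × closes — contains both B and \lnot B.
      branch 2.2 (add T (\lnot B \lor \lnot D)):
        T ((\lnot A \land (A \land C)) \leftrightarrow B): β-rule — branch into T (\lnot A \land (A \land C)), T B  //  F (\lnot A \land (A \land C)), F B.
          branch 2.2.1 (add T (\lnot A \land (A \land C)), T B):
            T (\lnot A \land (A \land C)): α-rule — add T \lnot A, T (A \land C).
            T (A \land C): α-rule — add T A, T C.
            × closes — contains both A and \lnot A.
          branch 2.2.2 (add F (\lnot A \land (A \land C)), F B):
            × closes — contains both B and \lnot B.
All 8 branches close.
Every branch closed, so the negation is unsatisfiable and the formula is valid.

Valid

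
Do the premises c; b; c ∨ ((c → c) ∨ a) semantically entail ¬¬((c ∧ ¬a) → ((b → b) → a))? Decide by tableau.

Initial set: {c; b; (c ∨ ((c → c) ∨ a)); ¬¬¬((c ∧ ¬a) → ((b → b) → a))}.
¬¬¬((c ∧ ¬a) → ((b → b) → a)): drop double negation, giving ¬((c ∧ ¬a) → ((b → b) → a)).
¬((c ∧ ¬a) → ((b → b) → a)): α-rule — add (c ∧ ¬a), ¬((b → b) → a).
(c ∧ ¬a): α-rule — add c, ¬a.
¬((b → b) → a): α-rule — add (b → b), ¬a.
(c ∨ ((c → c) ∨ a)): β-rule — branch into c  //  ((c → c) ∨ a).
  branch 1 (add c):
    (b → b): β-rule — branch into ¬b  //  b.
      branch 1.1 (add ¬b):
        × closes — contains both b and ¬b.
      branch 1.2 (add b):
        ○ open, literals {a=0, b=1, c=1}.
  branch 2 (add ((c → c) ∨ a)):
    (b → b): β-rule — branch into ¬b  //  b.
      branch 2.1 (add ¬b):
        × closes — contains both b and ¬b.
      branch 2.2 (add b):
        ((c → c) ∨ a): β-rule — branch into (c → c)  //  a.
          branch 2.2.1 (add (c → c)):
            (c → c): β-rule — branch into ¬c  //  c.
              branch 2.2.1.1 (add ¬c):
                × closes — contains both c and ¬c.
              branch 2.2.1.2 (add c):
                ○ open, literals {a=0, b=1, c=1}.
          branch 2.2.2 (add a):
            × closes — contains both a and ¬a.
4 branches closed, 2 open.
An open branch gives a countermodel: a=0, b=1, c=1 (unmentioned atoms arbitrary); the premises hold there but the conclusion fails.

No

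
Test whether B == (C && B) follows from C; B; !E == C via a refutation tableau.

Initial set: {C; B; (!E == C); !(B == (C && B))}.
(!E == C): β-rule — branch into !E, C  //  !!E, !C.
  branch 1 (add !E, C):
    !(B == (C && B)): β-rule — branch into B, !(C && B)  //  !B, (C && B).
      branch 1.1 (add B, !(C && B)):
        !(C && B): β-rule — branch into !C  //  !B.
          branch 1.1.1 (add !C):
            × closes — contains both C and !C.
          branch 1.1.2 (add !B):
            × closes — contains both B and !B.
      branch 1.2 (add !B, (C && B)):
        × closes — contains both B and !B.
  branch 2 (add !!E, !C):
    × closes — contains both C and !C.
All 4 branches close.
Every branch closed, so the premises entail the conclusion.

Yes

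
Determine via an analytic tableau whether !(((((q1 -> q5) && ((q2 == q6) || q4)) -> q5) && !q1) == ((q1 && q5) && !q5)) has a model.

Satisfiable

Initial set: {!(((((q1 -> q5) && ((q2 == q6) || q4)) -> q5) && !q1) == ((q1 && q5) && !q5))}.
!(((((q1 -> q5) && ((q2 == q6) || q4)) -> q5) && !q1) == ((q1 && q5) && !q5)): β-rule — branch into ((((q1 -> q5) && ((q2 == q6) || q4)) -> q5) && !q1), !((q1 && q5) && !q5)  //  !((((q1 -> q5) && ((q2 == q6) || q4)) -> q5) && !q1), ((q1 && q5) && !q5).
  branch 1 (add ((((q1 -> q5) && ((q2 == q6) || q4)) -> q5) && !q1), !((q1 && q5) && !q5)):
    ((((q1 -> q5) && ((q2 == q6) || q4)) -> q5) && !q1): α-rule — add (((q1 -> q5) && ((q2 == q6) || q4)) -> q5), !q1.
    !((q1 && q5) && !q5): β-rule — branch into !(q1 && q5)  //  !!q5.
      branch 1.1 (add !(q1 && q5)):
        (((q1 -> q5) && ((q2 == q6) || q4)) -> q5): β-rule — branch into !((q1 -> q5) && ((q2 == q6) || q4))  //  q5.
          branch 1.1.1 (add !((q1 -> q5) && ((q2 == q6) || q4))):
            !(q1 && q5): β-rule — branch into !q1  //  !q5.
              branch 1.1.1.1 (add !q1):
                !((q1 -> q5) && ((q2 == q6) || q4)): β-rule — branch into !(q1 -> q5)  //  !((q2 == q6) || q4).
                  branch 1.1.1.1.1 (add !(q1 -> q5)):
                    !(q1 -> q5): α-rule — add q1, !q5.
                    × closes — contains both q1 and !q1.
                  branch 1.1.1.1.2 (add !((q2 == q6) || q4)):
                    !((q2 == q6) || q4): α-rule — add !(q2 == q6), !q4.
                    !(q2 == q6): β-rule — branch into q2, !q6  //  !q2, q6.
                      branch 1.1.1.1.2.1 (add q2, !q6):
                        ○ open, literals {q1=false, q2=true, q4=false, q6=false}.
                      branch 1.1.1.1.2.2 (add !q2, q6):
                        ○ open, literals {q1=false, q2=false, q4=false, q6=true}.
              branch 1.1.1.2 (add !q5):
                !((q1 -> q5) && ((q2 == q6) || q4)): β-rule — branch into !(q1 -> q5)  //  !((q2 == q6) || q4).
                  branch 1.1.1.2.1 (add !(q1 -> q5)):
                    !(q1 -> q5): α-rule — add q1, !q5.
                    × closes — contains both q1 and !q1.
                  branch 1.1.1.2.2 (add !((q2 == q6) || q4)):
                    !((q2 == q6) || q4): α-rule — add !(q2 == q6), !q4.
                    !(q2 == q6): β-rule — branch into q2, !q6  //  !q2, q6.
                      branch 1.1.1.2.2.1 (add q2, !q6):
                        ○ open, literals {q1=false, q2=true, q4=false, q5=false, q6=false}.
                      branch 1.1.1.2.2.2 (add !q2, q6):
                        ○ open, literals {q1=false, q2=false, q4=false, q5=false, q6=true}.
          branch 1.1.2 (add q5):
            !(q1 && q5): β-rule — branch into !q1  //  !q5.
              branch 1.1.2.1 (add !q1):
                ○ open, literals {q1=false, q5=true}.
              branch 1.1.2.2 (add !q5):
                × closes — contains both q5 and !q5.
      branch 1.2 (add !!q5):
        (((q1 -> q5) && ((q2 == q6) || q4)) -> q5): β-rule — branch into !((q1 -> q5) && ((q2 == q6) || q4))  //  q5.
          branch 1.2.1 (add !((q1 -> q5) && ((q2 == q6) || q4))):
            !((q1 -> q5) && ((q2 == q6) || q4)): β-rule — branch into !(q1 -> q5)  //  !((q2 == q6) || q4).
              branch 1.2.1.1 (add !(q1 -> q5)):
                !(q1 -> q5): α-rule — add q1, !q5.
                × closes — contains both q1 and !q1.
              branch 1.2.1.2 (add !((q2 == q6) || q4)):
                !((q2 == q6) || q4): α-rule — add !(q2 == q6), !q4.
                !(q2 == q6): β-rule — branch into q2, !q6  //  !q2, q6.
                  branch 1.2.1.2.1 (add q2, !q6):
                    ○ open, literals {q1=false, q2=true, q4=false, q5=true, q6=false}.
                  branch 1.2.1.2.2 (add !q2, q6):
                    ○ open, literals {q1=false, q2=false, q4=false, q5=true, q6=true}.
          branch 1.2.2 (add q5):
            ○ open, literals {q1=false, q5=true}.
  branch 2 (add !((((q1 -> q5) && ((q2 == q6) || q4)) -> q5) && !q1), ((q1 && q5) && !q5)):
    ((q1 && q5) && !q5): α-rule — add (q1 && q5), !q5.
    (q1 && q5): α-rule — add q1, q5.
    × closes — contains both q5 and !q5.
5 branches closed, 8 open.
An open branch gives a satisfying assignment: q1=false, q2=true, q4=false, q6=false.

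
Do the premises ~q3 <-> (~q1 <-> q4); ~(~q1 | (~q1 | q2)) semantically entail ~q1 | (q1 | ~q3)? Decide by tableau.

Initial set: {(~q3 <-> (~q1 <-> q4)); ~(~q1 | (~q1 | q2)); ~(~q1 | (q1 | ~q3))}.
~(~q1 | (~q1 | q2)): α-rule — add ~~q1, ~(~q1 | q2).
~(~q1 | (q1 | ~q3)): α-rule — add ~~q1, ~(q1 | ~q3).
~(~q1 | q2): α-rule — add ~~q1, ~q2.
~(q1 | ~q3): α-rule — add ~q1, ~~q3.
× closes — contains both q1 and ~q1.
All 1 branch closes.
Every branch closed, so the premises entail the conclusion.

Yes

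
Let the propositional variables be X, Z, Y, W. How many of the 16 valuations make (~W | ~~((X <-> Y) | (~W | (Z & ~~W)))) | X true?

15

Initial set: {((~W | ~~((X <-> Y) | (~W | (Z & ~~W)))) | X)}.
((~W | ~~((X <-> Y) | (~W | (Z & ~~W)))) | X): β-rule — branch into (~W | ~~((X <-> Y) | (~W | (Z & ~~W))))  //  X.
  branch 1 (add (~W | ~~((X <-> Y) | (~W | (Z & ~~W))))):
    (~W | ~~((X <-> Y) | (~W | (Z & ~~W)))): β-rule — branch into ~W  //  ~~((X <-> Y) | (~W | (Z & ~~W))).
      branch 1.1 (add ~W):
        ○ open, literals {W=0}.
      branch 1.2 (add ~~((X <-> Y) | (~W | (Z & ~~W)))):
        ~~((X <-> Y) | (~W | (Z & ~~W))): drop double negation, giving ((X <-> Y) | (~W | (Z & ~~W))).
        ((X <-> Y) | (~W | (Z & ~~W))): β-rule — branch into (X <-> Y)  //  (~W | (Z & ~~W)).
          branch 1.2.1 (add (X <-> Y)):
            (X <-> Y): β-rule — branch into X, Y  //  ~X, ~Y.
              branch 1.2.1.1 (add X, Y):
                ○ open, literals {X=1, Y=1}.
              branch 1.2.1.2 (add ~X, ~Y):
                ○ open, literals {X=0, Y=0}.
          branch 1.2.2 (add (~W | (Z & ~~W))):
            (~W | (Z & ~~W)): β-rule — branch into ~W  //  (Z & ~~W).
              branch 1.2.2.1 (add ~W):
                ○ open, literals {W=0}.
              branch 1.2.2.2 (add (Z & ~~W)):
                (Z & ~~W): α-rule — add Z, ~~W.
                ~~W: drop double negation, giving W.
                ○ open, literals {W=1, Z=1}.
  branch 2 (add X):
    ○ open, literals {X=1}.
0 branches closed, 6 open.
Each open branch fixes some atoms; the unmentioned ones are free. Counting distinct full assignments: branch {W=0} (X, Z, Y) contributes 8 new; branch {X=1, Y=1} (Z, W) contributes 2 new; branch {X=0, Y=0} (Z, W) contributes 2 new; branch {W=0} (X, Z, Y) contributes 0 new; branch {W=1, Z=1} (X, Y) contributes 2 new; branch {X=1} (Z, Y, W) contributes 1 new. Total: 15.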